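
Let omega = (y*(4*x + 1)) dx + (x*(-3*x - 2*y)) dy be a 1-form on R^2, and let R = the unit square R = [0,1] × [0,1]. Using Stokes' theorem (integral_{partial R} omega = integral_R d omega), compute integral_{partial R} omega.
integral_(partial R) omega = -7

Stokes: integral_partial_R omega = integral_R d omega with d omega = (∂Q/∂x - ∂P/∂y) dx ∧ dy.
  ∂Q/∂x = -6*x - 2*y
  ∂P/∂y = 4*x + 1
  integrand = ∂Q/∂x - ∂P/∂y = -10*x - 2*y - 1.
Integrating over R: integral_0^1 integral_0^1 (-10*x - 2*y - 1) dx dy = -7.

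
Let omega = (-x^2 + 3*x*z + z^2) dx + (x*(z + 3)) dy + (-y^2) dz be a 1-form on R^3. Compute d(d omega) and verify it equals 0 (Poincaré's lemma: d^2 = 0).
d(d omega) = 0

Step 1: d omega = sum_{i<j} (∂f_j/∂x_i - ∂f_i/∂x_j) dx_i ∧ dx_j:
  coeff of dx ∧ dy: z + 3
  coeff of dx ∧ dz: -3*x - 2*z
  coeff of dy ∧ dz: -x - 2*y
Step 2: Apply d again to each 2-form coefficient. The only possible 3-form in R^3 is dx ∧ dy ∧ dz, with coefficient
  ∂(coeff of dy∧dz)/∂x - ∂(coeff of dx∧dz)/∂y + ∂(coeff of dx∧dy)/∂z
  = ∂/∂x (-x - 2*y) - ∂/∂y (-3*x - 2*z) + ∂/∂z (z + 3).
Each of these terms simplifies to sums of mixed partials that cancel in pairs. The result is 0 (by equality of mixed partials for smooth functions — Schwarz / Clairaut).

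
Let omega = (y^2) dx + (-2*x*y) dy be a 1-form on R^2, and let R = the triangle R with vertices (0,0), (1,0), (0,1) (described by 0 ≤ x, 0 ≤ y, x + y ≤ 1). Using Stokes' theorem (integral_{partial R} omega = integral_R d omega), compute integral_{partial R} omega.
integral_(partial R) omega = -2/3

Stokes: integral_partial_R omega = integral_R d omega with d omega = (∂Q/∂x - ∂P/∂y) dx ∧ dy.
  ∂Q/∂x = -2*y
  ∂P/∂y = 2*y
  integrand = ∂Q/∂x - ∂P/∂y = -4*y.
Integrating over R: integral_0^1 integral_0^{1-x} (-4*y) dy dx = -2/3.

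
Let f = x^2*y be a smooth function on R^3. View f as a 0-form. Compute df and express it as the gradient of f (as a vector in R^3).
df = (2*x*y) dx + (x^2) dy + (0) dz; grad f = (2*x*y, x^2, 0)

For a 0-form f, d f = (∂f/∂x) dx + (∂f/∂y) dy + (∂f/∂z) dz. The components of the vector representation are exactly the entries of grad f in Cartesian coordinates:
  ∂f/∂x = 2*x*y
  ∂f/∂y = x^2
  ∂f/∂z = 0.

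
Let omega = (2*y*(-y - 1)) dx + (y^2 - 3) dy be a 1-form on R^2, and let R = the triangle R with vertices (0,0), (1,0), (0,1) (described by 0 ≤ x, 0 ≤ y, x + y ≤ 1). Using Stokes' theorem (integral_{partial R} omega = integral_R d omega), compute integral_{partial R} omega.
integral_(partial R) omega = 5/3

Stokes: integral_partial_R omega = integral_R d omega with d omega = (∂Q/∂x - ∂P/∂y) dx ∧ dy.
  ∂Q/∂x = 0
  ∂P/∂y = -4*y - 2
  integrand = ∂Q/∂x - ∂P/∂y = 4*y + 2.
Integrating over R: integral_0^1 integral_0^{1-x} (4*y + 2) dy dx = 5/3.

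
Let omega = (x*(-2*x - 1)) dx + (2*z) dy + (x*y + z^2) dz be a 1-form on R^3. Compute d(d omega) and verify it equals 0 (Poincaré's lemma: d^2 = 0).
d(d omega) = 0

Step 1: d omega = sum_{i<j} (∂f_j/∂x_i - ∂f_i/∂x_j) dx_i ∧ dx_j:
  coeff of dx ∧ dy: 0
  coeff of dx ∧ dz: y
  coeff of dy ∧ dz: x - 2
Step 2: Apply d again to each 2-form coefficient. The only possible 3-form in R^3 is dx ∧ dy ∧ dz, with coefficient
  ∂(coeff of dy∧dz)/∂x - ∂(coeff of dx∧dz)/∂y + ∂(coeff of dx∧dy)/∂z
  = ∂/∂x (x - 2) - ∂/∂y (y) + ∂/∂z (0).
Each of these terms simplifies to sums of mixed partials that cancel in pairs. The result is 0 (by equality of mixed partials for smooth functions — Schwarz / Clairaut).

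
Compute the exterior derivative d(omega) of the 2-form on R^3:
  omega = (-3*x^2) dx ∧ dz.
d(omega) = 0

For a 2-form omega = sum_{i<j} g_{ij} dx_i ∧ dx_j, the exterior derivative is
  d(omega) = sum_{i<j} d(g_{ij}) ∧ dx_i ∧ dx_j = sum_{i<j, k} (∂g_{ij}/∂x_k) dx_k ∧ dx_i ∧ dx_j.
Expand each term, using dx_k ∧ dx_i ∧ dx_j = sgn(permutation) dx_{(a)} ∧ dx_{(b)} ∧ dx_{(c)} with (a < b < c) sorted:

Collecting like 3-forms: d(omega) = 0.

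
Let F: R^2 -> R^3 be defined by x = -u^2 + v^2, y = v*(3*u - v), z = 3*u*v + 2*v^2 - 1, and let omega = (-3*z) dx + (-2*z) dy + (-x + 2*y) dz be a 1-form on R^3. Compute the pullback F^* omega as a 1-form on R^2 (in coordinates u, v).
F^* omega = (21*u^2*v + 12*u*v^2 - 6*u - 21*v^3 + 6*v) du + (3*u^3 + 4*u^2*v - 3*u*v^2 + 6*u - 16*v^3 + 2*v) dv

Using F^*(f dg) = (f ∘ F) d(g ∘ F), substitute each coordinate x_i by F_i(u, v) in f_i, and replace dx_i by d F_i = (∂F_i/∂u) du + (∂F_i/∂v) dv.
  For the x component: f_1(F) = -9*u*v - 6*v^2 + 3; d F_1 = (-2*u) du + (2*v) dv
  For the y component: f_2(F) = -6*u*v - 4*v^2 + 2; d F_2 = (3*v) du + (3*u - 2*v) dv
  For the z component: f_3(F) = u^2 + 6*u*v - 3*v^2; d F_3 = (3*v) du + (3*u + 4*v) dv
Combining and collecting du, dv coefficients:
  coeff of du: 21*u^2*v + 12*u*v^2 - 6*u - 21*v^3 + 6*v
  coeff of dv: 3*u^3 + 4*u^2*v - 3*u*v^2 + 6*u - 16*v^3 + 2*v
F^* omega = (21*u^2*v + 12*u*v^2 - 6*u - 21*v^3 + 6*v) du + (3*u^3 + 4*u^2*v - 3*u*v^2 + 6*u - 16*v^3 + 2*v) dv.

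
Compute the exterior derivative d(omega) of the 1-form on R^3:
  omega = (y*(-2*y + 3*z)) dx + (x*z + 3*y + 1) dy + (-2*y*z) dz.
d(omega) = (4*y - 2*z) dx ∧ dy + (-3*y) dx ∧ dz + (-x - 2*z) dy ∧ dz

For a 1-form omega = sum_i f_i dx_i, the exterior derivative is
  d(omega) = sum_{i < j} (∂f_j/∂x_i - ∂f_i/∂x_j) dx_i ∧ dx_j.
  coefficient of dx ∧ dy: ∂f_2/∂x - ∂f_1/∂y = ∂(x*z + 3*y + 1)/∂x - ∂(y*(-2*y + 3*z))/∂y = 4*y - 2*z
  coefficient of dx ∧ dz: ∂f_3/∂x - ∂f_1/∂z = ∂(-2*y*z)/∂x - ∂(y*(-2*y + 3*z))/∂z = -3*y
  coefficient of dy ∧ dz: ∂f_3/∂y - ∂f_2/∂z = ∂(-2*y*z)/∂y - ∂(x*z + 3*y + 1)/∂z = -x - 2*z
Assembling: d(omega) = (4*y - 2*z) dx ∧ dy + (-3*y) dx ∧ dz + (-x - 2*z) dy ∧ dz.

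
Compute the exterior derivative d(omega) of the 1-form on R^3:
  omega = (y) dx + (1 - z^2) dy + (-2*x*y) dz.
d(omega) = (-1) dx ∧ dy + (-2*y) dx ∧ dz + (-2*x + 2*z) dy ∧ dz

For a 1-form omega = sum_i f_i dx_i, the exterior derivative is
  d(omega) = sum_{i < j} (∂f_j/∂x_i - ∂f_i/∂x_j) dx_i ∧ dx_j.
  coefficient of dx ∧ dy: ∂f_2/∂x - ∂f_1/∂y = ∂(1 - z^2)/∂x - ∂(y)/∂y = -1
  coefficient of dx ∧ dz: ∂f_3/∂x - ∂f_1/∂z = ∂(-2*x*y)/∂x - ∂(y)/∂z = -2*y
  coefficient of dy ∧ dz: ∂f_3/∂y - ∂f_2/∂z = ∂(-2*x*y)/∂y - ∂(1 - z^2)/∂z = -2*x + 2*z
Assembling: d(omega) = (-1) dx ∧ dy + (-2*y) dx ∧ dz + (-2*x + 2*z) dy ∧ dz.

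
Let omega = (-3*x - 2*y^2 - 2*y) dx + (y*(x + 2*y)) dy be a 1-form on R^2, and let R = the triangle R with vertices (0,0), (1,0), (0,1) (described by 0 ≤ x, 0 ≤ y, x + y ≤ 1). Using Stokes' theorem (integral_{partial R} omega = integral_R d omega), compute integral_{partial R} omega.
integral_(partial R) omega = 11/6

Stokes: integral_partial_R omega = integral_R d omega with d omega = (∂Q/∂x - ∂P/∂y) dx ∧ dy.
  ∂Q/∂x = y
  ∂P/∂y = -4*y - 2
  integrand = ∂Q/∂x - ∂P/∂y = 5*y + 2.
Integrating over R: integral_0^1 integral_0^{1-x} (5*y + 2) dy dx = 11/6.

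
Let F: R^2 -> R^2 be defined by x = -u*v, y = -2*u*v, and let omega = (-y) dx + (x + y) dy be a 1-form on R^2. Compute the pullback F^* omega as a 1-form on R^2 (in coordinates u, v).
F^* omega = (4*u*v^2) du + (4*u^2*v) dv

Using F^*(f dg) = (f ∘ F) d(g ∘ F), substitute each coordinate x_i by F_i(u, v) in f_i, and replace dx_i by d F_i = (∂F_i/∂u) du + (∂F_i/∂v) dv.
  For the x component: f_1(F) = 2*u*v; d F_1 = (-v) du + (-u) dv
  For the y component: f_2(F) = -3*u*v; d F_2 = (-2*v) du + (-2*u) dv
Combining and collecting du, dv coefficients:
  coeff of du: 4*u*v^2
  coeff of dv: 4*u^2*v
F^* omega = (4*u*v^2) du + (4*u^2*v) dv.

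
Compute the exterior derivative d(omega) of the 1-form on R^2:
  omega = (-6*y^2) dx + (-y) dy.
d(omega) = (12*y) dx ∧ dy

For a 1-form omega = sum_i f_i dx_i, the exterior derivative is
  d(omega) = sum_{i < j} (∂f_j/∂x_i - ∂f_i/∂x_j) dx_i ∧ dx_j.
  coefficient of dx ∧ dy: ∂f_2/∂x - ∂f_1/∂y = ∂(-y)/∂x - ∂(-6*y^2)/∂y = 12*y
Assembling: d(omega) = (12*y) dx ∧ dy.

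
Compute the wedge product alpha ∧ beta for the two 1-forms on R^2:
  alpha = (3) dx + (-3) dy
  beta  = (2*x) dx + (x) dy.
alpha ∧ beta = (9*x) dx ∧ dy

Distribute the wedge, using dx_i ∧ dx_j = -dx_j ∧ dx_i and dx_i ∧ dx_i = 0. For each pair (i, j) with i < j, the coefficient of dx_i ∧ dx_j in alpha ∧ beta is (alpha_i * beta_j - alpha_j * beta_i). Collecting: alpha ∧ beta = (9*x) dx ∧ dy.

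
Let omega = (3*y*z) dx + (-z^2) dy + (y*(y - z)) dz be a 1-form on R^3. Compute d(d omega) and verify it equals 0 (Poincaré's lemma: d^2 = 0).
d(d omega) = 0

Step 1: d omega = sum_{i<j} (∂f_j/∂x_i - ∂f_i/∂x_j) dx_i ∧ dx_j:
  coeff of dx ∧ dy: -3*z
  coeff of dx ∧ dz: -3*y
  coeff of dy ∧ dz: 2*y + z
Step 2: Apply d again to each 2-form coefficient. The only possible 3-form in R^3 is dx ∧ dy ∧ dz, with coefficient
  ∂(coeff of dy∧dz)/∂x - ∂(coeff of dx∧dz)/∂y + ∂(coeff of dx∧dy)/∂z
  = ∂/∂x (2*y + z) - ∂/∂y (-3*y) + ∂/∂z (-3*z).
Each of these terms simplifies to sums of mixed partials that cancel in pairs. The result is 0 (by equality of mixed partials for smooth functions — Schwarz / Clairaut).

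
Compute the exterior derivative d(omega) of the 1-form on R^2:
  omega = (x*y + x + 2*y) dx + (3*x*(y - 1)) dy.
d(omega) = (-x + 3*y - 5) dx ∧ dy

For a 1-form omega = sum_i f_i dx_i, the exterior derivative is
  d(omega) = sum_{i < j} (∂f_j/∂x_i - ∂f_i/∂x_j) dx_i ∧ dx_j.
  coefficient of dx ∧ dy: ∂f_2/∂x - ∂f_1/∂y = ∂(3*x*(y - 1))/∂x - ∂(x*y + x + 2*y)/∂y = -x + 3*y - 5
Assembling: d(omega) = (-x + 3*y - 5) dx ∧ dy.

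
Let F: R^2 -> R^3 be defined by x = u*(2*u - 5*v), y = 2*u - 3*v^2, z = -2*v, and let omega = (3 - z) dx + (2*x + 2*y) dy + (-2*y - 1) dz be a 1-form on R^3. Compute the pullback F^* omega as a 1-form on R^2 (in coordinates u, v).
F^* omega = (8*u^2 - 12*u*v + 20*u - 22*v^2 - 15*v) du + (-24*u^2*v + 60*u*v^2 - 34*u*v - 7*u + 36*v^3 - 12*v^2 + 2) dv

Using F^*(f dg) = (f ∘ F) d(g ∘ F), substitute each coordinate x_i by F_i(u, v) in f_i, and replace dx_i by d F_i = (∂F_i/∂u) du + (∂F_i/∂v) dv.
  For the x component: f_1(F) = 2*v + 3; d F_1 = (4*u - 5*v) du + (-5*u) dv
  For the y component: f_2(F) = 4*u^2 - 10*u*v + 4*u - 6*v^2; d F_2 = (2) du + (-6*v) dv
  For the z component: f_3(F) = -4*u + 6*v^2 - 1; d F_3 = (0) du + (-2) dv
Combining and collecting du, dv coefficients:
  coeff of du: 8*u^2 - 12*u*v + 20*u - 22*v^2 - 15*v
  coeff of dv: -24*u^2*v + 60*u*v^2 - 34*u*v - 7*u + 36*v^3 - 12*v^2 + 2
F^* omega = (8*u^2 - 12*u*v + 20*u - 22*v^2 - 15*v) du + (-24*u^2*v + 60*u*v^2 - 34*u*v - 7*u + 36*v^3 - 12*v^2 + 2) dv.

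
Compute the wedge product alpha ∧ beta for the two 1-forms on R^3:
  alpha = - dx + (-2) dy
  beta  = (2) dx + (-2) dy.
alpha ∧ beta = (6) dx ∧ dy

Distribute the wedge, using dx_i ∧ dx_j = -dx_j ∧ dx_i and dx_i ∧ dx_i = 0. For each pair (i, j) with i < j, the coefficient of dx_i ∧ dx_j in alpha ∧ beta is (alpha_i * beta_j - alpha_j * beta_i). Collecting: alpha ∧ beta = (6) dx ∧ dy.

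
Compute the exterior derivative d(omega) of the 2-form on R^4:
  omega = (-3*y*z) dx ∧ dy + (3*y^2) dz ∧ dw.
d(omega) = (-3*y) dx ∧ dy ∧ dz + (6*y) dy ∧ dz ∧ dw

For a 2-form omega = sum_{i<j} g_{ij} dx_i ∧ dx_j, the exterior derivative is
  d(omega) = sum_{i<j} d(g_{ij}) ∧ dx_i ∧ dx_j = sum_{i<j, k} (∂g_{ij}/∂x_k) dx_k ∧ dx_i ∧ dx_j.
Expand each term, using dx_k ∧ dx_i ∧ dx_j = sgn(permutation) dx_{(a)} ∧ dx_{(b)} ∧ dx_{(c)} with (a < b < c) sorted:
  d(-3*y*z) includes (∂/∂z)(-3*y*z) dz = (-3*y) dz, which multiplied by dx ∧ dy gives (-3*y) dx ∧ dy ∧ dz
  d(3*y^2) includes (∂/∂y)(3*y^2) dy = (6*y) dy, which multiplied by dz ∧ dw gives (6*y) dy ∧ dz ∧ dw
Collecting like 3-forms: d(omega) = (-3*y) dx ∧ dy ∧ dz + (6*y) dy ∧ dz ∧ dw.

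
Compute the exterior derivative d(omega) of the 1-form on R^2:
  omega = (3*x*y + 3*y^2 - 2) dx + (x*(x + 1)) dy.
d(omega) = (-x - 6*y + 1) dx ∧ dy

For a 1-form omega = sum_i f_i dx_i, the exterior derivative is
  d(omega) = sum_{i < j} (∂f_j/∂x_i - ∂f_i/∂x_j) dx_i ∧ dx_j.
  coefficient of dx ∧ dy: ∂f_2/∂x - ∂f_1/∂y = ∂(x*(x + 1))/∂x - ∂(3*x*y + 3*y^2 - 2)/∂y = -x - 6*y + 1
Assembling: d(omega) = (-x - 6*y + 1) dx ∧ dy.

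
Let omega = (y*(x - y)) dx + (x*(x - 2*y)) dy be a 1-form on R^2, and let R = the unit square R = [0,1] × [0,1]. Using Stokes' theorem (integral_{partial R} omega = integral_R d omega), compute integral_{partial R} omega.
integral_(partial R) omega = 1/2

Stokes: integral_partial_R omega = integral_R d omega with d omega = (∂Q/∂x - ∂P/∂y) dx ∧ dy.
  ∂Q/∂x = 2*x - 2*y
  ∂P/∂y = x - 2*y
  integrand = ∂Q/∂x - ∂P/∂y = x.
Integrating over R: integral_0^1 integral_0^1 (x) dx dy = 1/2.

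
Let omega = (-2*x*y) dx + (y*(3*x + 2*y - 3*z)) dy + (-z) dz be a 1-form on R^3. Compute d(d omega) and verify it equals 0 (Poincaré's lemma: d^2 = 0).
d(d omega) = 0

Step 1: d omega = sum_{i<j} (∂f_j/∂x_i - ∂f_i/∂x_j) dx_i ∧ dx_j:
  coeff of dx ∧ dy: 2*x + 3*y
  coeff of dx ∧ dz: 0
  coeff of dy ∧ dz: 3*y
Step 2: Apply d again to each 2-form coefficient. The only possible 3-form in R^3 is dx ∧ dy ∧ dz, with coefficient
  ∂(coeff of dy∧dz)/∂x - ∂(coeff of dx∧dz)/∂y + ∂(coeff of dx∧dy)/∂z
  = ∂/∂x (3*y) - ∂/∂y (0) + ∂/∂z (2*x + 3*y).
Each of these terms simplifies to sums of mixed partials that cancel in pairs. The result is 0 (by equality of mixed partials for smooth functions — Schwarz / Clairaut).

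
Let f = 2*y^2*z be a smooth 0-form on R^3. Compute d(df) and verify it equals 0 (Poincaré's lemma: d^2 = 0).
d(df) = 0

Step 1: df = sum_i (∂f/∂x_i) dx_i = (0) dx + (4*y*z) dy + (2*y^2) dz.
Step 2: Apply d again. Using the 1-form formula, the coefficient of dx ∧ dy in d(df) is ∂^2 f/∂x ∂y - ∂^2 f/∂y ∂x = (0) - (0) = 0 (equality of mixed partials for smooth f).
Similarly for dx ∧ dz and dy ∧ dz — all coefficients vanish. So d(df) = 0.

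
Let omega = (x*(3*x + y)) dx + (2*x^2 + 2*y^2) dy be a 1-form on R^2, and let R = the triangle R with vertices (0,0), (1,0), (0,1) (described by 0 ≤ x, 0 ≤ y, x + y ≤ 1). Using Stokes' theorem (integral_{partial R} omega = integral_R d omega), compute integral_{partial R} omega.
integral_(partial R) omega = 1/2

Stokes: integral_partial_R omega = integral_R d omega with d omega = (∂Q/∂x - ∂P/∂y) dx ∧ dy.
  ∂Q/∂x = 4*x
  ∂P/∂y = x
  integrand = ∂Q/∂x - ∂P/∂y = 3*x.
Integrating over R: integral_0^1 integral_0^{1-x} (3*x) dy dx = 1/2.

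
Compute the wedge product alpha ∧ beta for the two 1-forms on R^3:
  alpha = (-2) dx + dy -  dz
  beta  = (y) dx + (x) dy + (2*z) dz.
alpha ∧ beta = (-2*x - y) dx ∧ dy + (y - 4*z) dx ∧ dz + (x + 2*z) dy ∧ dz

Distribute the wedge, using dx_i ∧ dx_j = -dx_j ∧ dx_i and dx_i ∧ dx_i = 0. For each pair (i, j) with i < j, the coefficient of dx_i ∧ dx_j in alpha ∧ beta is (alpha_i * beta_j - alpha_j * beta_i). Collecting: alpha ∧ beta = (-2*x - y) dx ∧ dy + (y - 4*z) dx ∧ dz + (x + 2*z) dy ∧ dz.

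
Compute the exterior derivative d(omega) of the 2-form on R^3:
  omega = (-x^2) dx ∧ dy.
d(omega) = 0

For a 2-form omega = sum_{i<j} g_{ij} dx_i ∧ dx_j, the exterior derivative is
  d(omega) = sum_{i<j} d(g_{ij}) ∧ dx_i ∧ dx_j = sum_{i<j, k} (∂g_{ij}/∂x_k) dx_k ∧ dx_i ∧ dx_j.
Expand each term, using dx_k ∧ dx_i ∧ dx_j = sgn(permutation) dx_{(a)} ∧ dx_{(b)} ∧ dx_{(c)} with (a < b < c) sorted:

Collecting like 3-forms: d(omega) = 0.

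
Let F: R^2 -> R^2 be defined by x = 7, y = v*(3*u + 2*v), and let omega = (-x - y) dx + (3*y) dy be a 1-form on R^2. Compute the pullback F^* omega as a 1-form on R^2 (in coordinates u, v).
F^* omega = (v^2*(27*u + 18*v)) du + (3*v*(9*u^2 + 18*u*v + 8*v^2)) dv

Using F^*(f dg) = (f ∘ F) d(g ∘ F), substitute each coordinate x_i by F_i(u, v) in f_i, and replace dx_i by d F_i = (∂F_i/∂u) du + (∂F_i/∂v) dv.
  For the x component: f_1(F) = -3*u*v - 2*v^2 - 7; d F_1 = (0) du + (0) dv
  For the y component: f_2(F) = 3*v*(3*u + 2*v); d F_2 = (3*v) du + (3*u + 4*v) dv
Combining and collecting du, dv coefficients:
  coeff of du: v^2*(27*u + 18*v)
  coeff of dv: 3*v*(9*u^2 + 18*u*v + 8*v^2)
F^* omega = (v^2*(27*u + 18*v)) du + (3*v*(9*u^2 + 18*u*v + 8*v^2)) dv.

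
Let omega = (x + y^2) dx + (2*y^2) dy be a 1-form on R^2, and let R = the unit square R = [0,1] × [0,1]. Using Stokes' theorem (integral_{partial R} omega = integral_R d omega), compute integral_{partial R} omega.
integral_(partial R) omega = -1

Stokes: integral_partial_R omega = integral_R d omega with d omega = (∂Q/∂x - ∂P/∂y) dx ∧ dy.
  ∂Q/∂x = 0
  ∂P/∂y = 2*y
  integrand = ∂Q/∂x - ∂P/∂y = -2*y.
Integrating over R: integral_0^1 integral_0^1 (-2*y) dx dy = -1.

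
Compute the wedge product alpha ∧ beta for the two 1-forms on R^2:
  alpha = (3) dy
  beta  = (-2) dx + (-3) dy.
alpha ∧ beta = (6) dx ∧ dy

Distribute the wedge, using dx_i ∧ dx_j = -dx_j ∧ dx_i and dx_i ∧ dx_i = 0. For each pair (i, j) with i < j, the coefficient of dx_i ∧ dx_j in alpha ∧ beta is (alpha_i * beta_j - alpha_j * beta_i). Collecting: alpha ∧ beta = (6) dx ∧ dy.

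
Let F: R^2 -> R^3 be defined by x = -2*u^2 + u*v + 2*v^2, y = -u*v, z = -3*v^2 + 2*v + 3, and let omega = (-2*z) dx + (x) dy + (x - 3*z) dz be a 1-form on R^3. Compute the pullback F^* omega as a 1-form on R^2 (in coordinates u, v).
F^* omega = (2*u^2*v - 25*u*v^2 + 16*u*v + 24*u + 4*v^3 - 4*v^2 - 6*v) du + (2*u^3 + 11*u^2*v - 4*u^2 - 2*u*v^2 - 2*u*v - 6*u - 42*v^3 + 42*v^2 + 18*v - 18) dv

Using F^*(f dg) = (f ∘ F) d(g ∘ F), substitute each coordinate x_i by F_i(u, v) in f_i, and replace dx_i by d F_i = (∂F_i/∂u) du + (∂F_i/∂v) dv.
  For the x component: f_1(F) = 6*v^2 - 4*v - 6; d F_1 = (-4*u + v) du + (u + 4*v) dv
  For the y component: f_2(F) = -2*u^2 + u*v + 2*v^2; d F_2 = (-v) du + (-u) dv
  For the z component: f_3(F) = -2*u^2 + u*v + 11*v^2 - 6*v - 9; d F_3 = (0) du + (2 - 6*v) dv
Combining and collecting du, dv coefficients:
  coeff of du: 2*u^2*v - 25*u*v^2 + 16*u*v + 24*u + 4*v^3 - 4*v^2 - 6*v
  coeff of dv: 2*u^3 + 11*u^2*v - 4*u^2 - 2*u*v^2 - 2*u*v - 6*u - 42*v^3 + 42*v^2 + 18*v - 18
F^* omega = (2*u^2*v - 25*u*v^2 + 16*u*v + 24*u + 4*v^3 - 4*v^2 - 6*v) du + (2*u^3 + 11*u^2*v - 4*u^2 - 2*u*v^2 - 2*u*v - 6*u - 42*v^3 + 42*v^2 + 18*v - 18) dv.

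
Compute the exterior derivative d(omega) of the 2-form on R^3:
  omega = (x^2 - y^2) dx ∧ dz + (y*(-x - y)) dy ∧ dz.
d(omega) = (y) dx ∧ dy ∧ dz

For a 2-form omega = sum_{i<j} g_{ij} dx_i ∧ dx_j, the exterior derivative is
  d(omega) = sum_{i<j} d(g_{ij}) ∧ dx_i ∧ dx_j = sum_{i<j, k} (∂g_{ij}/∂x_k) dx_k ∧ dx_i ∧ dx_j.
Expand each term, using dx_k ∧ dx_i ∧ dx_j = sgn(permutation) dx_{(a)} ∧ dx_{(b)} ∧ dx_{(c)} with (a < b < c) sorted:
  d(x^2 - y^2) includes (∂/∂y)(x^2 - y^2) dy = (-2*y) dy, which multiplied by dx ∧ dz gives (2*y) dx ∧ dy ∧ dz
  d(y*(-x - y)) includes (∂/∂x)(y*(-x - y)) dx = (-y) dx, which multiplied by dy ∧ dz gives (-y) dx ∧ dy ∧ dz
Collecting like 3-forms: d(omega) = (y) dx ∧ dy ∧ dz.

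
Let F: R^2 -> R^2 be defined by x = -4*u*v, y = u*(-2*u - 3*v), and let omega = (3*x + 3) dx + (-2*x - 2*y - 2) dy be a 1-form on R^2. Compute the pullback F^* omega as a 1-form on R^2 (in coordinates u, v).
F^* omega = (-16*u^3 - 68*u^2*v + 6*u*v^2 + 8*u - 6*v) du + (6*u*(-2*u^2 + u*v - 1)) dv

Using F^*(f dg) = (f ∘ F) d(g ∘ F), substitute each coordinate x_i by F_i(u, v) in f_i, and replace dx_i by d F_i = (∂F_i/∂u) du + (∂F_i/∂v) dv.
  For the x component: f_1(F) = -12*u*v + 3; d F_1 = (-4*v) du + (-4*u) dv
  For the y component: f_2(F) = 4*u^2 + 14*u*v - 2; d F_2 = (-4*u - 3*v) du + (-3*u) dv
Combining and collecting du, dv coefficients:
  coeff of du: -16*u^3 - 68*u^2*v + 6*u*v^2 + 8*u - 6*v
  coeff of dv: 6*u*(-2*u^2 + u*v - 1)
F^* omega = (-16*u^3 - 68*u^2*v + 6*u*v^2 + 8*u - 6*v) du + (6*u*(-2*u^2 + u*v - 1)) dv.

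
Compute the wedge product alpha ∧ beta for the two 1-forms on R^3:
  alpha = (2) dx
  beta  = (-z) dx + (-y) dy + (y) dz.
alpha ∧ beta = (-2*y) dx ∧ dy + (2*y) dx ∧ dz

Distribute the wedge, using dx_i ∧ dx_j = -dx_j ∧ dx_i and dx_i ∧ dx_i = 0. For each pair (i, j) with i < j, the coefficient of dx_i ∧ dx_j in alpha ∧ beta is (alpha_i * beta_j - alpha_j * beta_i). Collecting: alpha ∧ beta = (-2*y) dx ∧ dy + (2*y) dx ∧ dz.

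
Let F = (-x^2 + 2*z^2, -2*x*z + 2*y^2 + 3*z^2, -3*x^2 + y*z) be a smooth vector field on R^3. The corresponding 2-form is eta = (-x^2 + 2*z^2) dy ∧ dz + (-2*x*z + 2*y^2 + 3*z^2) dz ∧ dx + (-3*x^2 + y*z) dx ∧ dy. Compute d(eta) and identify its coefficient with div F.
d(eta) = (-2*x + 5*y) dx ∧ dy ∧ dz; div F = -2*x + 5*y

For a 2-form in R^3 of the form above, applying d gives a 3-form with coefficient ∂P/∂x + ∂Q/∂y + ∂R/∂z:
  ∂P/∂x = -2*x
  ∂Q/∂y = 4*y
  ∂R/∂z = y
Sum = -2*x + 5*y, which is exactly div F.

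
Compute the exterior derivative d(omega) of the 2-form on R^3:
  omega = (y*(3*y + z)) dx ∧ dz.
d(omega) = (-6*y - z) dx ∧ dy ∧ dz

For a 2-form omega = sum_{i<j} g_{ij} dx_i ∧ dx_j, the exterior derivative is
  d(omega) = sum_{i<j} d(g_{ij}) ∧ dx_i ∧ dx_j = sum_{i<j, k} (∂g_{ij}/∂x_k) dx_k ∧ dx_i ∧ dx_j.
Expand each term, using dx_k ∧ dx_i ∧ dx_j = sgn(permutation) dx_{(a)} ∧ dx_{(b)} ∧ dx_{(c)} with (a < b < c) sorted:
  d(y*(3*y + z)) includes (∂/∂y)(y*(3*y + z)) dy = (6*y + z) dy, which multiplied by dx ∧ dz gives (-6*y - z) dx ∧ dy ∧ dz
Collecting like 3-forms: d(omega) = (-6*y - z) dx ∧ dy ∧ dz.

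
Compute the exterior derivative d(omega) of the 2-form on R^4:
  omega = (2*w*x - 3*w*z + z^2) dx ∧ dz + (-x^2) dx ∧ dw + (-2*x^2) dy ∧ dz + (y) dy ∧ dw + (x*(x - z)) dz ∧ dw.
d(omega) = (4*x - 4*z) dx ∧ dz ∧ dw + (-4*x) dx ∧ dy ∧ dz

For a 2-form omega = sum_{i<j} g_{ij} dx_i ∧ dx_j, the exterior derivative is
  d(omega) = sum_{i<j} d(g_{ij}) ∧ dx_i ∧ dx_j = sum_{i<j, k} (∂g_{ij}/∂x_k) dx_k ∧ dx_i ∧ dx_j.
Expand each term, using dx_k ∧ dx_i ∧ dx_j = sgn(permutation) dx_{(a)} ∧ dx_{(b)} ∧ dx_{(c)} with (a < b < c) sorted:
  d(2*w*x - 3*w*z + z^2) includes (∂/∂w)(2*w*x - 3*w*z + z^2) dw = (2*x - 3*z) dw, which multiplied by dx ∧ dz gives (2*x - 3*z) dx ∧ dz ∧ dw
  d(-2*x^2) includes (∂/∂x)(-2*x^2) dx = (-4*x) dx, which multiplied by dy ∧ dz gives (-4*x) dx ∧ dy ∧ dz
  d(x*(x - z)) includes (∂/∂x)(x*(x - z)) dx = (2*x - z) dx, which multiplied by dz ∧ dw gives (2*x - z) dx ∧ dz ∧ dw
Collecting like 3-forms: d(omega) = (4*x - 4*z) dx ∧ dz ∧ dw + (-4*x) dx ∧ dy ∧ dz.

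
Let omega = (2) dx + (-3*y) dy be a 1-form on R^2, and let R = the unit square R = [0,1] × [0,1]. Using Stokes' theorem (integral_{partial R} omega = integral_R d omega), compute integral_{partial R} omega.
integral_(partial R) omega = 0

Stokes: integral_partial_R omega = integral_R d omega with d omega = (∂Q/∂x - ∂P/∂y) dx ∧ dy.
  ∂Q/∂x = 0
  ∂P/∂y = 0
  integrand = ∂Q/∂x - ∂P/∂y = 0.
Integrating over R: integral_0^1 integral_0^1 (0) dx dy = 0.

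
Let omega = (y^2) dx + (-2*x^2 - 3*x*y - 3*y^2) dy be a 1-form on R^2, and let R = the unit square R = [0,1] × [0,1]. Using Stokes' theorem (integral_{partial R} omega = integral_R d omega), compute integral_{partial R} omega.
integral_(partial R) omega = -9/2

Stokes: integral_partial_R omega = integral_R d omega with d omega = (∂Q/∂x - ∂P/∂y) dx ∧ dy.
  ∂Q/∂x = -4*x - 3*y
  ∂P/∂y = 2*y
  integrand = ∂Q/∂x - ∂P/∂y = -4*x - 5*y.
Integrating over R: integral_0^1 integral_0^1 (-4*x - 5*y) dx dy = -9/2.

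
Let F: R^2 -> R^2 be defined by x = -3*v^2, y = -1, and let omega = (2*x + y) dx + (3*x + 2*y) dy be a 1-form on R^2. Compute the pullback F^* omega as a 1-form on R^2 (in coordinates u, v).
F^* omega = (36*v^3 + 6*v) dv

Using F^*(f dg) = (f ∘ F) d(g ∘ F), substitute each coordinate x_i by F_i(u, v) in f_i, and replace dx_i by d F_i = (∂F_i/∂u) du + (∂F_i/∂v) dv.
  For the x component: f_1(F) = -6*v^2 - 1; d F_1 = (0) du + (-6*v) dv
  For the y component: f_2(F) = -9*v^2 - 2; d F_2 = (0) du + (0) dv
Combining and collecting du, dv coefficients:
  coeff of du: 0
  coeff of dv: 36*v^3 + 6*v
F^* omega = (36*v^3 + 6*v) dv.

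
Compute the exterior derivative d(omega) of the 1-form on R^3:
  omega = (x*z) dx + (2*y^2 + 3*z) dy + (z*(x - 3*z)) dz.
d(omega) = (-x + z) dx ∧ dz + (-3) dy ∧ dz

For a 1-form omega = sum_i f_i dx_i, the exterior derivative is
  d(omega) = sum_{i < j} (∂f_j/∂x_i - ∂f_i/∂x_j) dx_i ∧ dx_j.
  coefficient of dx ∧ dz: ∂f_3/∂x - ∂f_1/∂z = ∂(z*(x - 3*z))/∂x - ∂(x*z)/∂z = -x + z
  coefficient of dy ∧ dz: ∂f_3/∂y - ∂f_2/∂z = ∂(z*(x - 3*z))/∂y - ∂(2*y^2 + 3*z)/∂z = -3
Assembling: d(omega) = (-x + z) dx ∧ dz + (-3) dy ∧ dz.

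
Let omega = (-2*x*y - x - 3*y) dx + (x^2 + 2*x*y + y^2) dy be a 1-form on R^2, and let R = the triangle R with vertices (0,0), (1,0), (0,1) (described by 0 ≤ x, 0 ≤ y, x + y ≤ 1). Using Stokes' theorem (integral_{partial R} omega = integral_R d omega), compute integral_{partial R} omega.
integral_(partial R) omega = 5/2

Stokes: integral_partial_R omega = integral_R d omega with d omega = (∂Q/∂x - ∂P/∂y) dx ∧ dy.
  ∂Q/∂x = 2*x + 2*y
  ∂P/∂y = -2*x - 3
  integrand = ∂Q/∂x - ∂P/∂y = 4*x + 2*y + 3.
Integrating over R: integral_0^1 integral_0^{1-x} (4*x + 2*y + 3) dy dx = 5/2.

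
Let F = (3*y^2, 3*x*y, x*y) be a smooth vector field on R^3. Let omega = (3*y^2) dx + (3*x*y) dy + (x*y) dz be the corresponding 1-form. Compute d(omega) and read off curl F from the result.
d(omega) = (x) dy ∧ dz + (-y) dz ∧ dx + (-3*y) dx ∧ dy; curl F = (x, -y, -3*y)

d omega = sum_{i<j} (∂f_j/∂x_i - ∂f_i/∂x_j) dx_i ∧ dx_j. Under the identification (dy ∧ dz, dz ∧ dx, dx ∧ dy) ↔ (e_x, e_y, e_z), the coefficients are exactly the components of curl F. Compute:
  ∂R/∂y - ∂Q/∂z = (x) - (0) = x
  ∂P/∂z - ∂R/∂x = (0) - (y) = -y
  ∂Q/∂x - ∂P/∂y = (3*y) - (6*y) = -3*y.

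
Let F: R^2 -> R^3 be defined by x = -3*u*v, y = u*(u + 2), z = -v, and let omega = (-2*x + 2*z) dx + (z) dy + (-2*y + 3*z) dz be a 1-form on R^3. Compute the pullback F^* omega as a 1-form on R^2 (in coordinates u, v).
F^* omega = (2*v*(-9*u*v - u + 3*v - 1)) du + (-18*u^2*v + 2*u^2 + 6*u*v + 4*u + 3*v) dv

Using F^*(f dg) = (f ∘ F) d(g ∘ F), substitute each coordinate x_i by F_i(u, v) in f_i, and replace dx_i by d F_i = (∂F_i/∂u) du + (∂F_i/∂v) dv.
  For the x component: f_1(F) = 2*v*(3*u - 1); d F_1 = (-3*v) du + (-3*u) dv
  For the y component: f_2(F) = -v; d F_2 = (2*u + 2) du + (0) dv
  For the z component: f_3(F) = -2*u^2 - 4*u - 3*v; d F_3 = (0) du + (-1) dv
Combining and collecting du, dv coefficients:
  coeff of du: 2*v*(-9*u*v - u + 3*v - 1)
  coeff of dv: -18*u^2*v + 2*u^2 + 6*u*v + 4*u + 3*v
F^* omega = (2*v*(-9*u*v - u + 3*v - 1)) du + (-18*u^2*v + 2*u^2 + 6*u*v + 4*u + 3*v) dv.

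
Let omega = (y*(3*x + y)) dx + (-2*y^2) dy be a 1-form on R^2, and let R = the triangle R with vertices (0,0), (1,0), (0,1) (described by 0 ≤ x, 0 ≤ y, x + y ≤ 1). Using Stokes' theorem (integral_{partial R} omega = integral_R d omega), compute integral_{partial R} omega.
integral_(partial R) omega = -5/6

Stokes: integral_partial_R omega = integral_R d omega with d omega = (∂Q/∂x - ∂P/∂y) dx ∧ dy.
  ∂Q/∂x = 0
  ∂P/∂y = 3*x + 2*y
  integrand = ∂Q/∂x - ∂P/∂y = -3*x - 2*y.
Integrating over R: integral_0^1 integral_0^{1-x} (-3*x - 2*y) dy dx = -5/6.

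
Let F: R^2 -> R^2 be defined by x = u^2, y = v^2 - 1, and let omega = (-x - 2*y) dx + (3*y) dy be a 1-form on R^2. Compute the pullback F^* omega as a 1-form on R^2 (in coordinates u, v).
F^* omega = (2*u*(-u^2 - 2*v^2 + 2)) du + (6*v*(v^2 - 1)) dv

Using F^*(f dg) = (f ∘ F) d(g ∘ F), substitute each coordinate x_i by F_i(u, v) in f_i, and replace dx_i by d F_i = (∂F_i/∂u) du + (∂F_i/∂v) dv.
  For the x component: f_1(F) = -u^2 - 2*v^2 + 2; d F_1 = (2*u) du + (0) dv
  For the y component: f_2(F) = 3*v^2 - 3; d F_2 = (0) du + (2*v) dv
Combining and collecting du, dv coefficients:
  coeff of du: 2*u*(-u^2 - 2*v^2 + 2)
  coeff of dv: 6*v*(v^2 - 1)
F^* omega = (2*u*(-u^2 - 2*v^2 + 2)) du + (6*v*(v^2 - 1)) dv.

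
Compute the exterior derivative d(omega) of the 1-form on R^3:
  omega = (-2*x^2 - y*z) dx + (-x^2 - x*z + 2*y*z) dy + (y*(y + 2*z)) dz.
d(omega) = (-2*x) dx ∧ dy + (y) dx ∧ dz + (x + 2*z) dy ∧ dz

For a 1-form omega = sum_i f_i dx_i, the exterior derivative is
  d(omega) = sum_{i < j} (∂f_j/∂x_i - ∂f_i/∂x_j) dx_i ∧ dx_j.
  coefficient of dx ∧ dy: ∂f_2/∂x - ∂f_1/∂y = ∂(-x^2 - x*z + 2*y*z)/∂x - ∂(-2*x^2 - y*z)/∂y = -2*x
  coefficient of dx ∧ dz: ∂f_3/∂x - ∂f_1/∂z = ∂(y*(y + 2*z))/∂x - ∂(-2*x^2 - y*z)/∂z = y
  coefficient of dy ∧ dz: ∂f_3/∂y - ∂f_2/∂z = ∂(y*(y + 2*z))/∂y - ∂(-x^2 - x*z + 2*y*z)/∂z = x + 2*z
Assembling: d(omega) = (-2*x) dx ∧ dy + (y) dx ∧ dz + (x + 2*z) dy ∧ dz.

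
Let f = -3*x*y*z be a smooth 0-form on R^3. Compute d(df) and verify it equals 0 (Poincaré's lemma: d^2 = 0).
d(df) = 0

Step 1: df = sum_i (∂f/∂x_i) dx_i = (-3*y*z) dx + (-3*x*z) dy + (-3*x*y) dz.
Step 2: Apply d again. Using the 1-form formula, the coefficient of dx ∧ dy in d(df) is ∂^2 f/∂x ∂y - ∂^2 f/∂y ∂x = (-3*z) - (-3*z) = 0 (equality of mixed partials for smooth f).
Similarly for dx ∧ dz and dy ∧ dz — all coefficients vanish. So d(df) = 0.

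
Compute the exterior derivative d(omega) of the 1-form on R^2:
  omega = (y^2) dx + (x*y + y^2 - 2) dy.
d(omega) = (-y) dx ∧ dy

For a 1-form omega = sum_i f_i dx_i, the exterior derivative is
  d(omega) = sum_{i < j} (∂f_j/∂x_i - ∂f_i/∂x_j) dx_i ∧ dx_j.
  coefficient of dx ∧ dy: ∂f_2/∂x - ∂f_1/∂y = ∂(x*y + y^2 - 2)/∂x - ∂(y^2)/∂y = -y
Assembling: d(omega) = (-y) dx ∧ dy.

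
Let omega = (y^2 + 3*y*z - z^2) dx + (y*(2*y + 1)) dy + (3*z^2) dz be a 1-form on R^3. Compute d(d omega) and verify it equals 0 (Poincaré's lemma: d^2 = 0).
d(d omega) = 0

Step 1: d omega = sum_{i<j} (∂f_j/∂x_i - ∂f_i/∂x_j) dx_i ∧ dx_j:
  coeff of dx ∧ dy: -2*y - 3*z
  coeff of dx ∧ dz: -3*y + 2*z
  coeff of dy ∧ dz: 0
Step 2: Apply d again to each 2-form coefficient. The only possible 3-form in R^3 is dx ∧ dy ∧ dz, with coefficient
  ∂(coeff of dy∧dz)/∂x - ∂(coeff of dx∧dz)/∂y + ∂(coeff of dx∧dy)/∂z
  = ∂/∂x (0) - ∂/∂y (-3*y + 2*z) + ∂/∂z (-2*y - 3*z).
Each of these terms simplifies to sums of mixed partials that cancel in pairs. The result is 0 (by equality of mixed partials for smooth functions — Schwarz / Clairaut).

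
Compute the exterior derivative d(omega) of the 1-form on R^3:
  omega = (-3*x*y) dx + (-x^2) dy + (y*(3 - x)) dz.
d(omega) = (x) dx ∧ dy + (-y) dx ∧ dz + (3 - x) dy ∧ dz

For a 1-form omega = sum_i f_i dx_i, the exterior derivative is
  d(omega) = sum_{i < j} (∂f_j/∂x_i - ∂f_i/∂x_j) dx_i ∧ dx_j.
  coefficient of dx ∧ dy: ∂f_2/∂x - ∂f_1/∂y = ∂(-x^2)/∂x - ∂(-3*x*y)/∂y = x
  coefficient of dx ∧ dz: ∂f_3/∂x - ∂f_1/∂z = ∂(y*(3 - x))/∂x - ∂(-3*x*y)/∂z = -y
  coefficient of dy ∧ dz: ∂f_3/∂y - ∂f_2/∂z = ∂(y*(3 - x))/∂y - ∂(-x^2)/∂z = 3 - x
Assembling: d(omega) = (x) dx ∧ dy + (-y) dx ∧ dz + (3 - x) dy ∧ dz.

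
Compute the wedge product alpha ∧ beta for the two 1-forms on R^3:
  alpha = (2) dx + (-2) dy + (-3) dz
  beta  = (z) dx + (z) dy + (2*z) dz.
alpha ∧ beta = (4*z) dx ∧ dy + (7*z) dx ∧ dz + (-z) dy ∧ dz

Distribute the wedge, using dx_i ∧ dx_j = -dx_j ∧ dx_i and dx_i ∧ dx_i = 0. For each pair (i, j) with i < j, the coefficient of dx_i ∧ dx_j in alpha ∧ beta is (alpha_i * beta_j - alpha_j * beta_i). Collecting: alpha ∧ beta = (4*z) dx ∧ dy + (7*z) dx ∧ dz + (-z) dy ∧ dz.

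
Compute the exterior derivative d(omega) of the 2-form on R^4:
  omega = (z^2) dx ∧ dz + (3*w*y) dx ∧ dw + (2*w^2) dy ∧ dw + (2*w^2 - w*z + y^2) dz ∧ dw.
d(omega) = (-3*w) dx ∧ dy ∧ dw + (2*y) dy ∧ dz ∧ dw

For a 2-form omega = sum_{i<j} g_{ij} dx_i ∧ dx_j, the exterior derivative is
  d(omega) = sum_{i<j} d(g_{ij}) ∧ dx_i ∧ dx_j = sum_{i<j, k} (∂g_{ij}/∂x_k) dx_k ∧ dx_i ∧ dx_j.
Expand each term, using dx_k ∧ dx_i ∧ dx_j = sgn(permutation) dx_{(a)} ∧ dx_{(b)} ∧ dx_{(c)} with (a < b < c) sorted:
  d(3*w*y) includes (∂/∂y)(3*w*y) dy = (3*w) dy, which multiplied by dx ∧ dw gives (-3*w) dx ∧ dy ∧ dw
  d(2*w^2 - w*z + y^2) includes (∂/∂y)(2*w^2 - w*z + y^2) dy = (2*y) dy, which multiplied by dz ∧ dw gives (2*y) dy ∧ dz ∧ dw
Collecting like 3-forms: d(omega) = (-3*w) dx ∧ dy ∧ dw + (2*y) dy ∧ dz ∧ dw.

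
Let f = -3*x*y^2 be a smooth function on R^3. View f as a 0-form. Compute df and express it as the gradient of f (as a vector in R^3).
df = (-3*y^2) dx + (-6*x*y) dy + (0) dz; grad f = (-3*y^2, -6*x*y, 0)

For a 0-form f, d f = (∂f/∂x) dx + (∂f/∂y) dy + (∂f/∂z) dz. The components of the vector representation are exactly the entries of grad f in Cartesian coordinates:
  ∂f/∂x = -3*y^2
  ∂f/∂y = -6*x*y
  ∂f/∂z = 0.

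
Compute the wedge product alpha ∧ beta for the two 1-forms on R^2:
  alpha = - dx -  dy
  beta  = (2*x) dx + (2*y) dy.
alpha ∧ beta = (2*x - 2*y) dx ∧ dy

Distribute the wedge, using dx_i ∧ dx_j = -dx_j ∧ dx_i and dx_i ∧ dx_i = 0. For each pair (i, j) with i < j, the coefficient of dx_i ∧ dx_j in alpha ∧ beta is (alpha_i * beta_j - alpha_j * beta_i). Collecting: alpha ∧ beta = (2*x - 2*y) dx ∧ dy.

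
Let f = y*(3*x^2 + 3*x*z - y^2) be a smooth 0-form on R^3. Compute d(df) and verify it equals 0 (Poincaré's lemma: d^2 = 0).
d(df) = 0

Step 1: df = sum_i (∂f/∂x_i) dx_i = (3*y*(2*x + z)) dx + (3*x^2 + 3*x*z - 3*y^2) dy + (3*x*y) dz.
Step 2: Apply d again. Using the 1-form formula, the coefficient of dx ∧ dy in d(df) is ∂^2 f/∂x ∂y - ∂^2 f/∂y ∂x = (6*x + 3*z) - (6*x + 3*z) = 0 (equality of mixed partials for smooth f).
Similarly for dx ∧ dz and dy ∧ dz — all coefficients vanish. So d(df) = 0.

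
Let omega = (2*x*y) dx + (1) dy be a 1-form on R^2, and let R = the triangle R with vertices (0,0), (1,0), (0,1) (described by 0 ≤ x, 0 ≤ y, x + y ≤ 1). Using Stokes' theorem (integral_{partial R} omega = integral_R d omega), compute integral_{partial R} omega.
integral_(partial R) omega = -1/3

Stokes: integral_partial_R omega = integral_R d omega with d omega = (∂Q/∂x - ∂P/∂y) dx ∧ dy.
  ∂Q/∂x = 0
  ∂P/∂y = 2*x
  integrand = ∂Q/∂x - ∂P/∂y = -2*x.
Integrating over R: integral_0^1 integral_0^{1-x} (-2*x) dy dx = -1/3.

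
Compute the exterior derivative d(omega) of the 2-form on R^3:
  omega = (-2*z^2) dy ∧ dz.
d(omega) = 0

For a 2-form omega = sum_{i<j} g_{ij} dx_i ∧ dx_j, the exterior derivative is
  d(omega) = sum_{i<j} d(g_{ij}) ∧ dx_i ∧ dx_j = sum_{i<j, k} (∂g_{ij}/∂x_k) dx_k ∧ dx_i ∧ dx_j.
Expand each term, using dx_k ∧ dx_i ∧ dx_j = sgn(permutation) dx_{(a)} ∧ dx_{(b)} ∧ dx_{(c)} with (a < b < c) sorted:

Collecting like 3-forms: d(omega) = 0.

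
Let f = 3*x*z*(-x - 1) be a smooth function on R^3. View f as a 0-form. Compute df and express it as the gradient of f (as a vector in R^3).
df = (3*z*(-2*x - 1)) dx + (0) dy + (3*x*(-x - 1)) dz; grad f = (3*z*(-2*x - 1), 0, 3*x*(-x - 1))

For a 0-form f, d f = (∂f/∂x) dx + (∂f/∂y) dy + (∂f/∂z) dz. The components of the vector representation are exactly the entries of grad f in Cartesian coordinates:
  ∂f/∂x = 3*z*(-2*x - 1)
  ∂f/∂y = 0
  ∂f/∂z = 3*x*(-x - 1).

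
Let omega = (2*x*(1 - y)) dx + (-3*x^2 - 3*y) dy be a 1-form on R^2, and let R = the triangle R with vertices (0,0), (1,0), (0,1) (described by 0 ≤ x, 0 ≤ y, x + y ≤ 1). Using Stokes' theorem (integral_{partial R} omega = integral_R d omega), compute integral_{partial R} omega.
integral_(partial R) omega = -2/3

Stokes: integral_partial_R omega = integral_R d omega with d omega = (∂Q/∂x - ∂P/∂y) dx ∧ dy.
  ∂Q/∂x = -6*x
  ∂P/∂y = -2*x
  integrand = ∂Q/∂x - ∂P/∂y = -4*x.
Integrating over R: integral_0^1 integral_0^{1-x} (-4*x) dy dx = -2/3.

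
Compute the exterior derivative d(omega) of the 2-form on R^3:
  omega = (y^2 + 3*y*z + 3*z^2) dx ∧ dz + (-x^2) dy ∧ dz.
d(omega) = (-2*x - 2*y - 3*z) dx ∧ dy ∧ dz

For a 2-form omega = sum_{i<j} g_{ij} dx_i ∧ dx_j, the exterior derivative is
  d(omega) = sum_{i<j} d(g_{ij}) ∧ dx_i ∧ dx_j = sum_{i<j, k} (∂g_{ij}/∂x_k) dx_k ∧ dx_i ∧ dx_j.
Expand each term, using dx_k ∧ dx_i ∧ dx_j = sgn(permutation) dx_{(a)} ∧ dx_{(b)} ∧ dx_{(c)} with (a < b < c) sorted:
  d(y^2 + 3*y*z + 3*z^2) includes (∂/∂y)(y^2 + 3*y*z + 3*z^2) dy = (2*y + 3*z) dy, which multiplied by dx ∧ dz gives (-2*y - 3*z) dx ∧ dy ∧ dz
  d(-x^2) includes (∂/∂x)(-x^2) dx = (-2*x) dx, which multiplied by dy ∧ dz gives (-2*x) dx ∧ dy ∧ dz
Collecting like 3-forms: d(omega) = (-2*x - 2*y - 3*z) dx ∧ dy ∧ dz.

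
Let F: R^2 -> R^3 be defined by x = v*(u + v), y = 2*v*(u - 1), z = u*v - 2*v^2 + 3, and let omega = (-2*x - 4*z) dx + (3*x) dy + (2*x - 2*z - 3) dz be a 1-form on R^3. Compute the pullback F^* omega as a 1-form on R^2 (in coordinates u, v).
F^* omega = (18*v^3 - 21*v) du + (6*u*v^2 - 6*u*v - 21*u - 12*v^3 - 6*v^2 + 12*v) dv

Using F^*(f dg) = (f ∘ F) d(g ∘ F), substitute each coordinate x_i by F_i(u, v) in f_i, and replace dx_i by d F_i = (∂F_i/∂u) du + (∂F_i/∂v) dv.
  For the x component: f_1(F) = -6*u*v + 6*v^2 - 12; d F_1 = (v) du + (u + 2*v) dv
  For the y component: f_2(F) = 3*v*(u + v); d F_2 = (2*v) du + (2*u - 2) dv
  For the z component: f_3(F) = 6*v^2 - 9; d F_3 = (v) du + (u - 4*v) dv
Combining and collecting du, dv coefficients:
  coeff of du: 18*v^3 - 21*v
  coeff of dv: 6*u*v^2 - 6*u*v - 21*u - 12*v^3 - 6*v^2 + 12*v
F^* omega = (18*v^3 - 21*v) du + (6*u*v^2 - 6*u*v - 21*u - 12*v^3 - 6*v^2 + 12*v) dv.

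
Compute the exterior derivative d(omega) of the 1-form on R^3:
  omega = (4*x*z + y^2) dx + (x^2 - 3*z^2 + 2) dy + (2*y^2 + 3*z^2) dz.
d(omega) = (2*x - 2*y) dx ∧ dy + (-4*x) dx ∧ dz + (4*y + 6*z) dy ∧ dz

For a 1-form omega = sum_i f_i dx_i, the exterior derivative is
  d(omega) = sum_{i < j} (∂f_j/∂x_i - ∂f_i/∂x_j) dx_i ∧ dx_j.
  coefficient of dx ∧ dy: ∂f_2/∂x - ∂f_1/∂y = ∂(x^2 - 3*z^2 + 2)/∂x - ∂(4*x*z + y^2)/∂y = 2*x - 2*y
  coefficient of dx ∧ dz: ∂f_3/∂x - ∂f_1/∂z = ∂(2*y^2 + 3*z^2)/∂x - ∂(4*x*z + y^2)/∂z = -4*x
  coefficient of dy ∧ dz: ∂f_3/∂y - ∂f_2/∂z = ∂(2*y^2 + 3*z^2)/∂y - ∂(x^2 - 3*z^2 + 2)/∂z = 4*y + 6*z
Assembling: d(omega) = (2*x - 2*y) dx ∧ dy + (-4*x) dx ∧ dz + (4*y + 6*z) dy ∧ dz.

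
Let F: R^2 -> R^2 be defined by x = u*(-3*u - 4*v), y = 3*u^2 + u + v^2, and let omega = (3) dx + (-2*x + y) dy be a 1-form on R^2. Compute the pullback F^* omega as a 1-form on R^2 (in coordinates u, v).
F^* omega = (54*u^3 + 48*u^2*v + 15*u^2 + 6*u*v^2 + 8*u*v - 17*u + v^2 - 12*v) du + (18*u^2*v + 16*u*v^2 + 2*u*v - 12*u + 2*v^3) dv

Using F^*(f dg) = (f ∘ F) d(g ∘ F), substitute each coordinate x_i by F_i(u, v) in f_i, and replace dx_i by d F_i = (∂F_i/∂u) du + (∂F_i/∂v) dv.
  For the x component: f_1(F) = 3; d F_1 = (-6*u - 4*v) du + (-4*u) dv
  For the y component: f_2(F) = 9*u^2 + 8*u*v + u + v^2; d F_2 = (6*u + 1) du + (2*v) dv
Combining and collecting du, dv coefficients:
  coeff of du: 54*u^3 + 48*u^2*v + 15*u^2 + 6*u*v^2 + 8*u*v - 17*u + v^2 - 12*v
  coeff of dv: 18*u^2*v + 16*u*v^2 + 2*u*v - 12*u + 2*v^3
F^* omega = (54*u^3 + 48*u^2*v + 15*u^2 + 6*u*v^2 + 8*u*v - 17*u + v^2 - 12*v) du + (18*u^2*v + 16*u*v^2 + 2*u*v - 12*u + 2*v^3) dv.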